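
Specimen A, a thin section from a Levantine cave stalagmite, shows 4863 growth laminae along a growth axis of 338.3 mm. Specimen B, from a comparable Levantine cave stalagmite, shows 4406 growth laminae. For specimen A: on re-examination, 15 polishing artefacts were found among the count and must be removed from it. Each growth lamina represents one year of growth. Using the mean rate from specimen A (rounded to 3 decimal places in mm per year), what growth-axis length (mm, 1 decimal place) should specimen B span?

Specimen A: after corrections the count is 4863 − 15 = 4848 growth laminae.
A: 338.3 mm over 4848 years gives 338.3 / 4848 ≈ 0.070 mm/year.
Length of B = 0.070 × 4406 = 308.4 mm.

308.4 mm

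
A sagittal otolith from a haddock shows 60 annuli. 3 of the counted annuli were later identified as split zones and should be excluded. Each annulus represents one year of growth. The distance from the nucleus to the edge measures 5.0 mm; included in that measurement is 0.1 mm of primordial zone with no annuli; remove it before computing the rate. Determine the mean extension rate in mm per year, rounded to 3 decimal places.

0.086 mm per year

True annulus count = 60 − 3 = 57.
Removing the 0.1 mm offcut leaves 5.0 − 0.1 = 4.9 mm.
Mean rate = 4.9 mm / 57 years ≈ 0.086 mm per year.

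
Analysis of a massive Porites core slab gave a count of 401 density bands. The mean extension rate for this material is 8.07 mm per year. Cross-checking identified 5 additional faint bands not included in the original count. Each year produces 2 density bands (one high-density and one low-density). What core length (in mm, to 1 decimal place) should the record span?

Correcting the raw count gives 401 + 5 = 406 true density bands.
With 2 density bands per year, 406 / 2 = 203 years.
Length ≈ 8.07 × 203 = 1638.2 mm.

1638.2 mm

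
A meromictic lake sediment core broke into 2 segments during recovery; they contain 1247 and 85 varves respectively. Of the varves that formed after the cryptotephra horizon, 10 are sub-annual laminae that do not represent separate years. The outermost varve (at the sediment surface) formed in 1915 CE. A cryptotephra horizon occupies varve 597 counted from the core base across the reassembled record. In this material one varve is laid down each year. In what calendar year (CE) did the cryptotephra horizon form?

Total varves = 1247 + 85 = 1332.
The cryptotephra horizon sits at varve 597 from the core base, so 1332 − 597 = 735 varves formed after it.
Removing the 10 false varves leaves 735 − 10 = 725 true varves beyond the cryptotephra horizon.
The varve at the sediment surface is 1915 CE, so the cryptotephra horizon dates to 1915 − 725 = 1190 CE.

1190 CE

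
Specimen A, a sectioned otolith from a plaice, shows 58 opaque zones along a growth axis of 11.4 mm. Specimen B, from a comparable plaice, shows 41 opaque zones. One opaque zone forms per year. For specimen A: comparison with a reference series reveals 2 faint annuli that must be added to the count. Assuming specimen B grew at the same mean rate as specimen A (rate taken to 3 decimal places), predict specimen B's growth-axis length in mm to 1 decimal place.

Specimen A: adjusted count: 58 + 2 = 60 opaque zones.
A: 11.4 mm over 60 years gives 11.4 / 60 ≈ 0.190 mm/year.
B's length ≈ 0.190 × 41 = 7.8 mm.

7.8 mm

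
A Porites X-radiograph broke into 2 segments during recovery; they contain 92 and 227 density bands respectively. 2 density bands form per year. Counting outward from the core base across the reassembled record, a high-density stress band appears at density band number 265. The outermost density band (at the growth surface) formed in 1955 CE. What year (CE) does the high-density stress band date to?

1928 CE

Total density bands = 92 + 227 = 319.
319 − 265 = 54 density bands lie beyond the high-density stress band toward the growth surface.
Dividing by 2 density bands per year: 54 / 2 = 27 years.
Counting back 27 years from 1955 CE places the high-density stress band in 1955 − 27 = 1928 CE.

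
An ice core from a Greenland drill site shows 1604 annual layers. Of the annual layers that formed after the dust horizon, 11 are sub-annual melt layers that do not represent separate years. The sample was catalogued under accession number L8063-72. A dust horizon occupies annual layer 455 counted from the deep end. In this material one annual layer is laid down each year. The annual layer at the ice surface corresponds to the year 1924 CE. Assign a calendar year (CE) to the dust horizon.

Between annual layer 455 and the ice surface there are 1604 − 455 = 1149 annual layers.
Excluding 11 false annual layers: 1149 − 11 = 1138.
1924 − 1138 = 786 CE.

786 CE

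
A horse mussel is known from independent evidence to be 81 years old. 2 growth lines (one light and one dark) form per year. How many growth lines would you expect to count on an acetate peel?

162 growth lines

81 years at 2 growth lines per year gives 81 × 2 = 162 growth lines.
So 162 growth lines should be present.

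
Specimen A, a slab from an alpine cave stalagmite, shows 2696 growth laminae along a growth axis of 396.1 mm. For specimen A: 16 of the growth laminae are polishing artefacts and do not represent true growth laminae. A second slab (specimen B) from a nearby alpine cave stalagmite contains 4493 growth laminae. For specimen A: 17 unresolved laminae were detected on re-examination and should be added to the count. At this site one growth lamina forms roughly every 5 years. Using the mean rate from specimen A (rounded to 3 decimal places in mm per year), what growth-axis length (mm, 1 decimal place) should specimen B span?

651.5 mm

Specimen A: true growth lamina count = 2696 − 16 + 17 = 2697.
Specimen A: at 5 years per growth lamina, 2697 × 5 = 13485 years.
A: Mean rate = 396.1 mm / 13485 years ≈ 0.029 mm/yr.
Specimen B: at 5 years per growth lamina, 4493 × 5 = 22465 years. B's length ≈ 0.029 × 22465 = 651.5 mm.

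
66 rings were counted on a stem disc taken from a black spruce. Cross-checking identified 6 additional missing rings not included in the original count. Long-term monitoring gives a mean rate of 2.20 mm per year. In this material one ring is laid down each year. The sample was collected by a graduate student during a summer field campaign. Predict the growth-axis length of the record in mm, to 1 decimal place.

After corrections the count is 66 + 6 = 72 rings.
Predicted length = 2.20 mm/year × 72 years = 158.4 mm.

158.4 mm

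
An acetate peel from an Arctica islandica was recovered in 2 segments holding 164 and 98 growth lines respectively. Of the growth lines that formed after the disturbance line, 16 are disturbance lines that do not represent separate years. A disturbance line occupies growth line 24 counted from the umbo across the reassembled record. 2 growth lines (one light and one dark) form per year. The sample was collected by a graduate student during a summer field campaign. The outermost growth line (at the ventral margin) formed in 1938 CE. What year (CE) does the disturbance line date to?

1827 CE

Total growth lines = 164 + 98 = 262.
Between growth line 24 and the ventral margin there are 262 − 24 = 238 growth lines.
238 − 16 false = 222 true growth lines after the disturbance line.
Dividing by 2 growth lines per year: 222 / 2 = 111 years.
The growth line at the ventral margin is 1938 CE, so the disturbance line dates to 1938 − 111 = 1827 CE.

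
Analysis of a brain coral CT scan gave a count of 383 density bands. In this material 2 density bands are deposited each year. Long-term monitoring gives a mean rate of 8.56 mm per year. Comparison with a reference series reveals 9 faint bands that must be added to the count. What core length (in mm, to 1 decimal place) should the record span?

Adjusted count: 383 + 9 = 392 density bands.
392 density bands at 2 per year is 392 / 2 = 196 years.
196 years at 8.56 mm/year gives 8.56 × 196 = 1677.8 mm.

1677.8 mm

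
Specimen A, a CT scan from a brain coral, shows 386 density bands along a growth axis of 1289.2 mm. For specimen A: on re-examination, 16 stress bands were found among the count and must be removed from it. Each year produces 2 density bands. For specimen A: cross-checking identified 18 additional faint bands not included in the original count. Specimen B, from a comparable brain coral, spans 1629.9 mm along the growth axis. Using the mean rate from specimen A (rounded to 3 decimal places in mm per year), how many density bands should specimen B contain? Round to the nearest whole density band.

491 density bands

Specimen A: true density band count = 386 − 16 + 18 = 388.
Specimen A: dividing by 2 density bands per year: 388 / 2 = 194 years.
A: Extension rate ≈ 1289.2 / 194 = 6.645 mm/yr.
Specimen B: 1629.9 mm / 6.645 mm per year = 245.28 years; at 2 density bands per year that is 245.28 × 2 ≈ 491 density bands.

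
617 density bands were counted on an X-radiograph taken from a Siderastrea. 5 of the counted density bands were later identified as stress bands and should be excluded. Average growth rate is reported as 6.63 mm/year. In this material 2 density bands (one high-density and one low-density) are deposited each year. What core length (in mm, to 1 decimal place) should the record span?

Correcting the raw count gives 617 − 5 = 612 true density bands.
Dividing by 2 density bands per year: 612 / 2 = 306 years.
Length ≈ 6.63 × 306 = 2028.8 mm.

2028.8 mm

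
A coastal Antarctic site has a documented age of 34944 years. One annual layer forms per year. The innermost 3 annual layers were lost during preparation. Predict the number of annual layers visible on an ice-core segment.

34941 annual layers

At one annual layer per year, 34944 years correspond to 34944 annual layers.
Subtracting the 3 annual layers not captured gives 34944 − 3 = 34941 annual layers in the record.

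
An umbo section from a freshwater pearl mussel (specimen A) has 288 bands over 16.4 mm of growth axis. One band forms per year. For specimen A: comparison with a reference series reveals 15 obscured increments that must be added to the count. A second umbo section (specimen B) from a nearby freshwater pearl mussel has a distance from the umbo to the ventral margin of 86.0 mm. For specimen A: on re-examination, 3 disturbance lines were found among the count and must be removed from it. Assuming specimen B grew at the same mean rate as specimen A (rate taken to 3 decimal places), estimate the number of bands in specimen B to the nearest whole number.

1564 bands

Specimen A: true band count = 288 − 3 + 15 = 300.
A: 16.4 mm over 300 years gives 16.4 / 300 ≈ 0.055 mm per year.
Specimen B: 86.0 mm / 0.055 mm per year = 1563.64 years ≈ 1564 bands.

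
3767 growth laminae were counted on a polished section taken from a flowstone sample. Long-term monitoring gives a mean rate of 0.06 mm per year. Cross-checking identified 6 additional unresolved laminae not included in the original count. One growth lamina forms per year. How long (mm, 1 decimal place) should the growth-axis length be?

226.4 mm

True growth lamina count = 3767 + 6 = 3773.
Length ≈ 0.06 × 3773 = 226.4 mm.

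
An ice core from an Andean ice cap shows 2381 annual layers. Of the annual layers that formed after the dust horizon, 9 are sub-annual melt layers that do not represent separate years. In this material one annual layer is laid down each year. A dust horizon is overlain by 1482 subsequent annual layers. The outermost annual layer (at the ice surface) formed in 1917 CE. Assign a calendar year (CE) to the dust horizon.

There are 1482 annual layers younger than the dust horizon.
Excluding 9 false annual layers: 1482 − 9 = 1473.
Counting back 1473 years from 1917 CE places the dust horizon in 1917 − 1473 = 444 CE.

444 CE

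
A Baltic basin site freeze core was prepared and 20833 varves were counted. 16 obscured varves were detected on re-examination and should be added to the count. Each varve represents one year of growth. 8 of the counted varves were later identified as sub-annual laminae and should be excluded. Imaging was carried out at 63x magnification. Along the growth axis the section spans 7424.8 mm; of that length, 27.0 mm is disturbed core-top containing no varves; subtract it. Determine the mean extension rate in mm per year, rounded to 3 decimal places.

After corrections the count is 20833 − 8 + 16 = 20841 varves.
Net length = 7424.8 − 27.0 = 7397.8 mm.
Mean rate = 7397.8 mm / 20841 years ≈ 0.355 mm per year.

0.355 mm per year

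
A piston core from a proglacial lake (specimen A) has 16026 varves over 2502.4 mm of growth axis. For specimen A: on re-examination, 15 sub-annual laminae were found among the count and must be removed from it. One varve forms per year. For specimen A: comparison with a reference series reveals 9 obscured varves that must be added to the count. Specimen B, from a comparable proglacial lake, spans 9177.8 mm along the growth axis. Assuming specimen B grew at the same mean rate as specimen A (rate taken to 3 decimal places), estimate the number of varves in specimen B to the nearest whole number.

58832 varves

Specimen A: after corrections the count is 16026 − 15 + 9 = 16020 varves.
A: Mean rate = 2502.4 mm / 16020 years ≈ 0.156 mm/year.
Specimen B: 9177.8 mm / 0.156 mm per year = 58832.05 years ≈ 58832 varves.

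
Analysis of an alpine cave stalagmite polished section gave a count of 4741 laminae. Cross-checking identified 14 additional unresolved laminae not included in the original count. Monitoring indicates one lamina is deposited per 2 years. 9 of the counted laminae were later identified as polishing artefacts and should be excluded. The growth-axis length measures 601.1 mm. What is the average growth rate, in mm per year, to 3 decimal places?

Adjusted count: 4741 − 9 + 14 = 4746 laminae.
Multiplying by 2 years per lamina: 4746 × 2 = 9492 years.
Extension rate ≈ 601.1 / 9492 = 0.063 mm per year.

0.063 mm per year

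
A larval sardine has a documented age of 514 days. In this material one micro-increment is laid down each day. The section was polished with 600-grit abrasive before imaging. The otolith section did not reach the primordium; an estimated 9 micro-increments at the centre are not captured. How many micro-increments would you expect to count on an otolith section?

One micro-increment per day gives 514 micro-increments over 514 days.
Less the 9 uncaptured micro-increments: 514 − 9 = 505.

505 micro-increments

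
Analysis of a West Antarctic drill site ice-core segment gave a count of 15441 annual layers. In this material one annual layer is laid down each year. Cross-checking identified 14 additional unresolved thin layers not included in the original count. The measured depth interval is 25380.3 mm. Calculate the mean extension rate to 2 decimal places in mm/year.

True annual layer count = 15441 + 14 = 15455.
Mean rate = 25380.3 mm / 15455 years ≈ 1.64 mm/year.

1.64 mm/year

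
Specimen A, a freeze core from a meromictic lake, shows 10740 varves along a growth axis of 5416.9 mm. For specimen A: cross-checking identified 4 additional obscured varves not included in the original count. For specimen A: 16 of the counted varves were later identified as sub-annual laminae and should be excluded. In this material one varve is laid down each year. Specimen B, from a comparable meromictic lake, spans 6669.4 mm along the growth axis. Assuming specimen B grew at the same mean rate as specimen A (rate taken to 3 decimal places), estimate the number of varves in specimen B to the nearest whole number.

Specimen A: after corrections the count is 10740 − 16 + 4 = 10728 varves.
A: Extension rate ≈ 5416.9 / 10728 = 0.505 mm per year.
For B, 6669.4 / 0.505 = 13206.73 years ≈ 13207 varves.

13207 varves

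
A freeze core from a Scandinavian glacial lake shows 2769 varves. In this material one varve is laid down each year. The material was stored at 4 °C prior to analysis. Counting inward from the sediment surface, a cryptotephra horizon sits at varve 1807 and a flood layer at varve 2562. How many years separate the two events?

Separation: 2562 − 1807 = 755 varves.
One varve per year makes the interval 755 years.

755 years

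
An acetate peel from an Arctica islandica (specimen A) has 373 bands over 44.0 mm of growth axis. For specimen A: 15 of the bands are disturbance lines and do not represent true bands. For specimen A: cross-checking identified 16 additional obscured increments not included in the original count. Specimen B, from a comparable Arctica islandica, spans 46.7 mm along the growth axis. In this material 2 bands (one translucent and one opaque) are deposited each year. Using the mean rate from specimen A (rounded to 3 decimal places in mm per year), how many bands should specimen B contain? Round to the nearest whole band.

Specimen A: after corrections the count is 373 − 15 + 16 = 374 bands.
Specimen A: dividing by 2 bands per year: 374 / 2 = 187 years.
A: Extension rate ≈ 44.0 / 187 = 0.235 mm/yr.
B spans 46.7 / 0.235 = 198.72 years; at 2 bands per year that is 198.72 × 2 ≈ 397 bands.

397 bands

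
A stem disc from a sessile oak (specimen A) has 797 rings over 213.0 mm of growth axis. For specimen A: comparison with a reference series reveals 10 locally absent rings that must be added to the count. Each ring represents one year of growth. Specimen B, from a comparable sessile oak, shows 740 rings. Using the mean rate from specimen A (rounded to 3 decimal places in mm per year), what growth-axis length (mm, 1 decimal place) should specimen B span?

195.4 mm

Specimen A: adjusted count: 797 + 10 = 807 rings.
A: Extension rate ≈ 213.0 / 807 = 0.264 mm/year.
For B, 0.264 mm/year × 740 years = 195.4 mm.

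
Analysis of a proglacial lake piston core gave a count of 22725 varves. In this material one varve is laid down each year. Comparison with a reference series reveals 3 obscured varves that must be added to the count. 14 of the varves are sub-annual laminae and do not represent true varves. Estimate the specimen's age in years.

Correcting the raw count gives 22725 − 14 + 3 = 22714 true varves.
With a one-to-one varve periodicity this is 22714 years.

22714 years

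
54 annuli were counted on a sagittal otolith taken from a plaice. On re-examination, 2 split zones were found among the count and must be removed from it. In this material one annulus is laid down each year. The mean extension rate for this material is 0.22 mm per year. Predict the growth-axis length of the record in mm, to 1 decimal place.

11.4 mm

After corrections the count is 54 − 2 = 52 annuli.
52 years at 0.22 mm/year gives 0.22 × 52 = 11.4 mm.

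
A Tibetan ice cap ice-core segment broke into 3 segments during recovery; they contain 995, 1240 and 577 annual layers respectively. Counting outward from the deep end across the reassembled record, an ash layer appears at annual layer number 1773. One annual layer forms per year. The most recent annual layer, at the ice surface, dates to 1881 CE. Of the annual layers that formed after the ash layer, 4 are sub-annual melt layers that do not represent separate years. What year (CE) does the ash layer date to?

Total annual layers = 995 + 1240 + 577 = 2812.
Between annual layer 1773 and the ice surface there are 2812 − 1773 = 1039 annual layers.
Excluding 4 false annual layers: 1039 − 4 = 1035.
Counting back 1035 years from 1881 CE places the ash layer in 1881 − 1035 = 846 CE.

846 CE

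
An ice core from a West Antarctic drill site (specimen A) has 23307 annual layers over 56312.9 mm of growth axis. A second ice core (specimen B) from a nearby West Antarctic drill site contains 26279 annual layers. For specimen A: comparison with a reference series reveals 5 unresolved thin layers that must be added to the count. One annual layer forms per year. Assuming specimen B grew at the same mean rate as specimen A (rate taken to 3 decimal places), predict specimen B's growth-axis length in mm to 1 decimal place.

63490.1 mm

Specimen A: adjusted count: 23307 + 5 = 23312 annual layers.
A: Extension rate ≈ 56312.9 / 23312 = 2.416 mm per year.
Length of B = 2.416 × 26279 = 63490.1 mm.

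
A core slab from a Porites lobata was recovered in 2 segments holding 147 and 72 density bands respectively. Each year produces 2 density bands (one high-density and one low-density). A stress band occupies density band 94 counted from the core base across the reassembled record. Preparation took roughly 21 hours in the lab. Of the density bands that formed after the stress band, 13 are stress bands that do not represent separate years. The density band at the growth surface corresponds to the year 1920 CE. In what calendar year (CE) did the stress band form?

1864 CE

Total density bands = 147 + 72 = 219.
Between density band 94 and the growth surface there are 219 − 94 = 125 density bands.
Removing the 13 false density bands leaves 125 − 13 = 112 true density bands beyond the stress band.
With 2 density bands per year, 112 / 2 = 56 years.
Counting back 56 years from 1920 CE places the stress band in 1920 − 56 = 1864 CE.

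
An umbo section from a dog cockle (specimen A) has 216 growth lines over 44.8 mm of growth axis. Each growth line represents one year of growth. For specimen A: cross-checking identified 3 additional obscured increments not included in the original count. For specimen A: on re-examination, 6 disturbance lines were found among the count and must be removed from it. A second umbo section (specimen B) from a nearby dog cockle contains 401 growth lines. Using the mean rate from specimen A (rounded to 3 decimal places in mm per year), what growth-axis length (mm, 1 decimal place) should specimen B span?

Specimen A: correcting the raw count gives 216 − 6 + 3 = 213 true growth lines.
A: 44.8 mm over 213 years gives 44.8 / 213 ≈ 0.210 mm per year.
Length of B = 0.210 × 401 = 84.2 mm.

84.2 mm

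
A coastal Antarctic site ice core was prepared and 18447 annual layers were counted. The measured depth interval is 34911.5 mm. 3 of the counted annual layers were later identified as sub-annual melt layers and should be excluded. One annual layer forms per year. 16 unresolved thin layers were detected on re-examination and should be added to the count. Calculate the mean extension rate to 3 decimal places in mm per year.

1.891 mm per year

True annual layer count = 18447 − 3 + 16 = 18460.
34911.5 mm over 18460 years gives 34911.5 / 18460 ≈ 1.891 mm per year.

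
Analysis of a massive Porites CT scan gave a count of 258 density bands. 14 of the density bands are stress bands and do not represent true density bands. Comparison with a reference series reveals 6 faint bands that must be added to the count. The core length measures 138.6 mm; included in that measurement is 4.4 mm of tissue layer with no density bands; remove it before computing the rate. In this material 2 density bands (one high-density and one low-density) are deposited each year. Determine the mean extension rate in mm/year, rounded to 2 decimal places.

1.07 mm/year

Adjusted count: 258 − 14 + 6 = 250 density bands.
250 density bands at 2 per year is 250 / 2 = 125 years.
The growth record spans 138.6 − 4.4 = 134.2 mm.
134.2 mm over 125 years gives 134.2 / 125 ≈ 1.07 mm/year.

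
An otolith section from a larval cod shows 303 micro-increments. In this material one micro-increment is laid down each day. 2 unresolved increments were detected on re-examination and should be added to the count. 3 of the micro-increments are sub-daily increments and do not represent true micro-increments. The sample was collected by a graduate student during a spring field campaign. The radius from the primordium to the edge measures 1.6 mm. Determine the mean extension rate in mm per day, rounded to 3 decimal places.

Adjusted count: 303 − 3 + 2 = 302 micro-increments.
Mean rate = 1.6 mm / 302 days ≈ 0.005 mm per day.

0.005 mm per day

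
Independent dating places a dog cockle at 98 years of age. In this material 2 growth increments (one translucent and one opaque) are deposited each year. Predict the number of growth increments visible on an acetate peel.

196 growth increments

With 2 growth increments per year, 98 years would produce 98 × 2 = 196 growth increments.
So 196 growth increments should be present.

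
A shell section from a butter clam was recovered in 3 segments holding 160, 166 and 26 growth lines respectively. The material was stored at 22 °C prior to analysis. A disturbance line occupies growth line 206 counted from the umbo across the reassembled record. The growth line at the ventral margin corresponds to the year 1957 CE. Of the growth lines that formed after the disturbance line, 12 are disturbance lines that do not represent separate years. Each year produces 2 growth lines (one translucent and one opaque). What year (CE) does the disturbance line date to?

Total growth lines = 160 + 166 + 26 = 352.
352 − 206 = 146 growth lines lie beyond the disturbance line toward the ventral margin.
Excluding 12 false growth lines: 146 − 12 = 134.
Dividing by 2 growth lines per year: 134 / 2 = 67 years.
1957 − 67 = 1890 CE.

1890 CE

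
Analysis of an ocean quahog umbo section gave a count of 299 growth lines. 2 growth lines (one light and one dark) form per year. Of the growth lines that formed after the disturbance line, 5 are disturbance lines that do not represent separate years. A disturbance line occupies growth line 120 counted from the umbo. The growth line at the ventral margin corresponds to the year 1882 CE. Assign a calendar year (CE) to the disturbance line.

1795 CE

Between growth line 120 and the ventral margin there are 299 − 120 = 179 growth lines.
Excluding 5 false growth lines: 179 − 5 = 174.
174 growth lines at 2 per year is 174 / 2 = 87 years.
1882 − 87 = 1795 CE.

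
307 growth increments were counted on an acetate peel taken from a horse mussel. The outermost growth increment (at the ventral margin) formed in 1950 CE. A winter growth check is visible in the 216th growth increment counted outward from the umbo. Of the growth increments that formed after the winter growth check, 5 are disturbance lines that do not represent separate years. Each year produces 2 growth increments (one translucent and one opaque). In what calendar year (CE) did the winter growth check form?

1907 CE

Between growth increment 216 and the ventral margin there are 307 − 216 = 91 growth increments.
Excluding 5 false growth increments: 91 − 5 = 86.
86 growth increments at 2 per year is 86 / 2 = 43 years.
1950 − 43 = 1907 CE.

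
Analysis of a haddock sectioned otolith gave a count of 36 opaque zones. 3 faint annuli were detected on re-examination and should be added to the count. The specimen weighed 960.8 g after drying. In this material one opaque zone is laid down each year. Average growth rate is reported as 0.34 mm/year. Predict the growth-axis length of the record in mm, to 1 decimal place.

After corrections the count is 36 + 3 = 39 opaque zones.
Predicted length = 0.34 mm/year × 39 years = 13.3 mm.

13.3 mm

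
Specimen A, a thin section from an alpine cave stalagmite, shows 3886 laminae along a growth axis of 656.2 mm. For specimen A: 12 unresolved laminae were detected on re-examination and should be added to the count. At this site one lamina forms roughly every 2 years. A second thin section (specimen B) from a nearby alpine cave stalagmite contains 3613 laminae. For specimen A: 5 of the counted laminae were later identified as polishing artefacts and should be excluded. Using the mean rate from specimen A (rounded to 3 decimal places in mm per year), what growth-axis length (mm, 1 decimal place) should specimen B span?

Specimen A: adjusted count: 3886 − 5 + 12 = 3893 laminae.
Specimen A: multiplying by 2 years per lamina: 3893 × 2 = 7786 years.
A: Extension rate ≈ 656.2 / 7786 = 0.084 mm per year.
Specimen B: at 2 years per lamina, 3613 × 2 = 7226 years. B's length ≈ 0.084 × 7226 = 607.0 mm.

607.0 mm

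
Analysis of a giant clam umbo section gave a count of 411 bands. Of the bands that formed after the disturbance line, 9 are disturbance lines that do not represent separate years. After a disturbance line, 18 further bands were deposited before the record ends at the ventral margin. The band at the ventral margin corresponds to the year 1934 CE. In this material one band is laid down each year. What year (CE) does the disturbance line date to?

18 bands post-date the disturbance line.
18 − 9 false = 9 true bands after the disturbance line.
Counting back 9 years from 1934 CE places the disturbance line in 1934 − 9 = 1925 CE.

1925 CE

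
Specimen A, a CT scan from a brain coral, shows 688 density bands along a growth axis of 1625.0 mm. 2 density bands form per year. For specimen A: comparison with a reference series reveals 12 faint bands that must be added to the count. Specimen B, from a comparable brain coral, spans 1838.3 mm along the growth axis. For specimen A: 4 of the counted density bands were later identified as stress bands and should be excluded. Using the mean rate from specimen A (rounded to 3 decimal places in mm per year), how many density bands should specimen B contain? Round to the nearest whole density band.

787 density bands

Specimen A: adjusted count: 688 − 4 + 12 = 696 density bands.
Specimen A: 696 density bands at 2 per year is 696 / 2 = 348 years.
A: Mean rate = 1625.0 mm / 348 years ≈ 4.670 mm/year.
For B, 1838.3 / 4.670 = 393.64 years; at 2 density bands per year that is 393.64 × 2 ≈ 787 density bands.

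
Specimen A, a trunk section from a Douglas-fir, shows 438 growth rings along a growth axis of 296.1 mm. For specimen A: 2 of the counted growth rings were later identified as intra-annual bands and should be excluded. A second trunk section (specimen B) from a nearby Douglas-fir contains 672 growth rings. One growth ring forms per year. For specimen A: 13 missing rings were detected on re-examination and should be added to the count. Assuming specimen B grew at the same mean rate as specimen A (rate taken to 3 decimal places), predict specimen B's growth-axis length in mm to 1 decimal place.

442.8 mm

Specimen A: true growth ring count = 438 − 2 + 13 = 449.
A: 296.1 mm over 449 years gives 296.1 / 449 ≈ 0.659 mm/year.
For B, 0.659 mm/year × 672 years = 442.8 mm.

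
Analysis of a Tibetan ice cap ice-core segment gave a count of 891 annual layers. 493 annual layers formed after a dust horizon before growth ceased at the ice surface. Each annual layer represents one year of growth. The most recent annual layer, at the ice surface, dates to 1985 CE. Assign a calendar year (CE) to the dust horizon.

1492 CE

There are 493 annual layers younger than the dust horizon.
The annual layer at the ice surface is 1985 CE, so the dust horizon dates to 1985 − 493 = 1492 CE.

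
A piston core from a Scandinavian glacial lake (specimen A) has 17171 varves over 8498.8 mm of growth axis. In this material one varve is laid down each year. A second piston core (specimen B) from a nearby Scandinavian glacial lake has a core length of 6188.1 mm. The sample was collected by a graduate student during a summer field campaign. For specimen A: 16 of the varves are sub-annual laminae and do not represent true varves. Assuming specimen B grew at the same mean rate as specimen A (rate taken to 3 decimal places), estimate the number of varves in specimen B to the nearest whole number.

Specimen A: after corrections the count is 17171 − 16 = 17155 varves.
A: 8498.8 mm over 17155 years gives 8498.8 / 17155 ≈ 0.495 mm per year.
For B, 6188.1 / 0.495 = 12501.21 years ≈ 12501 varves.

12501 varves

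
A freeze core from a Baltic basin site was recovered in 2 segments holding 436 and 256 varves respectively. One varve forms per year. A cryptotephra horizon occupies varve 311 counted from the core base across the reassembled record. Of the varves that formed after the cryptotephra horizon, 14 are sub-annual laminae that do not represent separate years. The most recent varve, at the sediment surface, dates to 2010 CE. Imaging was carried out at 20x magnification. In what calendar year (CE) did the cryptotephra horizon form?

Total varves = 436 + 256 = 692.
The cryptotephra horizon sits at varve 311 from the core base, so 692 − 311 = 381 varves formed after it.
Removing the 14 false varves leaves 381 − 14 = 367 true varves beyond the cryptotephra horizon.
2010 − 367 = 1643 CE.

1643 CE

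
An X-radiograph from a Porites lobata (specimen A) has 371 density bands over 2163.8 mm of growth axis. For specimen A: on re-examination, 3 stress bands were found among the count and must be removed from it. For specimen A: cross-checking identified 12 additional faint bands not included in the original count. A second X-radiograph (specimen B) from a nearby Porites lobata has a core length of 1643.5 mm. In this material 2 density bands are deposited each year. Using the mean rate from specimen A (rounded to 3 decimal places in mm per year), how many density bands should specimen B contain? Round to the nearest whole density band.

289 density bands

Specimen A: correcting the raw count gives 371 − 3 + 12 = 380 true density bands.
Specimen A: dividing by 2 density bands per year: 380 / 2 = 190 years.
A: Mean rate = 2163.8 mm / 190 years ≈ 11.388 mm/year.
B spans 1643.5 / 11.388 = 144.32 years; at 2 density bands per year that is 144.32 × 2 ≈ 289 density bands.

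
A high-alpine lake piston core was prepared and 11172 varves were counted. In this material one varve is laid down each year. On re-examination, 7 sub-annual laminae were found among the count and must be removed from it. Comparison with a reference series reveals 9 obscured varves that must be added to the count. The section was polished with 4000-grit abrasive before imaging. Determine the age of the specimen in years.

Adjusted count: 11172 − 7 + 9 = 11174 varves.
One varve per year makes the duration 11174 years.

11174 yr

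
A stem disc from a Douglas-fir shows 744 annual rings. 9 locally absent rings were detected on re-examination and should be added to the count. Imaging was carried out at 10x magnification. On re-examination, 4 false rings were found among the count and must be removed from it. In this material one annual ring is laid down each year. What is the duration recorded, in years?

Adjusted count: 744 − 4 + 9 = 749 annual rings.
One annual ring per year makes the duration 749 years.

749 years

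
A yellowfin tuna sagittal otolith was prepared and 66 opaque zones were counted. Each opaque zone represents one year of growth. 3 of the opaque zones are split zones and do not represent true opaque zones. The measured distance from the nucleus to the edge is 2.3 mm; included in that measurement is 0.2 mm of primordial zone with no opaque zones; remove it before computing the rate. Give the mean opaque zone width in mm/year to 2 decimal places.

Correcting the raw count gives 66 − 3 = 63 true opaque zones.
Removing the 0.2 mm offcut leaves 2.3 − 0.2 = 2.1 mm.
Extension rate ≈ 2.1 / 63 = 0.03 mm/year.

0.03 mm/year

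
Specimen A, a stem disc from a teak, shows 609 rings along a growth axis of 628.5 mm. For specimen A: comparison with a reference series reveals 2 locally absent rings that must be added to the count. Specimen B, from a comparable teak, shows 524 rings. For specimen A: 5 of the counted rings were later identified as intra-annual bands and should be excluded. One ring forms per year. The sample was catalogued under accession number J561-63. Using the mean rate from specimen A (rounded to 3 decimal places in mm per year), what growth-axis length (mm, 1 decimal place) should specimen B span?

543.4 mm

Specimen A: correcting the raw count gives 609 − 5 + 2 = 606 true rings.
A: Mean rate = 628.5 mm / 606 years ≈ 1.037 mm/year.
For B, 1.037 mm/year × 524 years = 543.4 mm.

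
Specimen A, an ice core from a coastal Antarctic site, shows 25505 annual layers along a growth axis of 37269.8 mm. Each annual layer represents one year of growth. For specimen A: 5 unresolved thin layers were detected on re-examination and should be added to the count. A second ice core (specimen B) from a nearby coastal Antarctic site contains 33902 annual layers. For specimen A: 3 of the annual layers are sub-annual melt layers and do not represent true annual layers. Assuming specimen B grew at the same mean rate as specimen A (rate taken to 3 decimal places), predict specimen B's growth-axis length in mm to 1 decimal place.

49530.8 mm

Specimen A: true annual layer count = 25505 − 3 + 5 = 25507.
A: Extension rate ≈ 37269.8 / 25507 = 1.461 mm per year.
For B, 1.461 mm/year × 33902 years = 49530.8 mm.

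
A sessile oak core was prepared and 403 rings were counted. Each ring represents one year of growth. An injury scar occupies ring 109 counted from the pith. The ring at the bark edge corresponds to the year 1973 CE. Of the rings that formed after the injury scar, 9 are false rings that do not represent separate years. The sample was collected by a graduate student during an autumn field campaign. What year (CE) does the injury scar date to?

The injury scar sits at ring 109 from the pith, so 403 − 109 = 294 rings formed after it.
294 − 9 false = 285 true rings after the injury scar.
The ring at the bark edge is 1973 CE, so the injury scar dates to 1973 − 285 = 1688 CE.

1688 CE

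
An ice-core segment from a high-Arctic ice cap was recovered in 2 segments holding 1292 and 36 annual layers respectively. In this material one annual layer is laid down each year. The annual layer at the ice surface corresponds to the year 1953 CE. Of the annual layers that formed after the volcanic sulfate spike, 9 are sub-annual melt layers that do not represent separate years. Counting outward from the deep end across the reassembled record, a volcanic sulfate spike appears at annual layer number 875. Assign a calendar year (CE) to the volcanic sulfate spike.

Total annual layers = 1292 + 36 = 1328.
1328 − 875 = 453 annual layers lie beyond the volcanic sulfate spike toward the ice surface.
453 − 9 false = 444 true annual layers after the volcanic sulfate spike.
Counting back 444 years from 1953 CE places the volcanic sulfate spike in 1953 − 444 = 1509 CE.

1509 CE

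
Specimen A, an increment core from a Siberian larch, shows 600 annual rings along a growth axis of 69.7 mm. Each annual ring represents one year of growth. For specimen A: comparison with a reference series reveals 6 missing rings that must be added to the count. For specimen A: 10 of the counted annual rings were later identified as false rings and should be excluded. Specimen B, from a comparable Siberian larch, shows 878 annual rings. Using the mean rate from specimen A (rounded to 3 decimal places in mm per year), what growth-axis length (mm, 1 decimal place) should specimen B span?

102.7 mm

Specimen A: correcting the raw count gives 600 − 10 + 6 = 596 true annual rings.
A: Extension rate ≈ 69.7 / 596 = 0.117 mm/year.
For B, 0.117 mm/year × 878 years = 102.7 mm.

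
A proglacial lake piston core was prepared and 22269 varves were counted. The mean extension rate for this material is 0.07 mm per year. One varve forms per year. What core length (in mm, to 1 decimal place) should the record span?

1558.8 mm

22269 years of growth are recorded.
Predicted length = 0.07 mm/year × 22269 years = 1558.8 mm.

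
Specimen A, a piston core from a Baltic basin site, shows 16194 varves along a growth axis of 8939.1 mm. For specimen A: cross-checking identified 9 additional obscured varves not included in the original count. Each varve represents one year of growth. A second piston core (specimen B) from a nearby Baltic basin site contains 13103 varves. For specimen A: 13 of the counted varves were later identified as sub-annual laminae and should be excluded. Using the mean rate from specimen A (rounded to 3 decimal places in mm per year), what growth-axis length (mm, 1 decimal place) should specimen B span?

Specimen A: correcting the raw count gives 16194 − 13 + 9 = 16190 true varves.
A: 8939.1 mm over 16190 years gives 8939.1 / 16190 ≈ 0.552 mm/year.
B's length ≈ 0.552 × 13103 = 7232.9 mm.

7232.9 mm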